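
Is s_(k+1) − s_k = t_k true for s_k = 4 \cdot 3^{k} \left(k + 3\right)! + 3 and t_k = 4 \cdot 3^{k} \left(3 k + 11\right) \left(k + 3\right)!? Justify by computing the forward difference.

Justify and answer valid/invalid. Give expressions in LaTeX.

s_(k+1) = 4*3**(k + 1)*factorial(k + 4) + 3
s_(k+1) − s_k = 4*3**k*(3*k + 11)*factorial(k + 3)
(s_(k+1) − s_k) − t_k = 0

Valid — Δs_k = t_k.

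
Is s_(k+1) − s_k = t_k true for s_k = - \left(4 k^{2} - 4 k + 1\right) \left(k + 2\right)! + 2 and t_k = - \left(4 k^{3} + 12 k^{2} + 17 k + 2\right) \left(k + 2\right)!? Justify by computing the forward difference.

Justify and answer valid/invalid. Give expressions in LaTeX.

valid (s_(k+1) − s_k reduces to t_k)

s_(k+1) = (4*k - 4*(k + 1)**2 + 3)*factorial(k + 3) + 2
s_(k+1) − s_k = -(4*k**3 + 12*k**2 + 17*k + 2)*factorial(k + 2)
(s_(k+1) − s_k) − t_k = 0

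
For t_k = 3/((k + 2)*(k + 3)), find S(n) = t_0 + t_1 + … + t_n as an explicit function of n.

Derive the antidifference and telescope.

Ratio r(k) = (k + 2)/(k + 4).
So A=k + 2 and B=k + 4, with C=1.
Solve (k + 2)·f(k+1) − (k + 3)·f(k) = 1.
Bound: deg f ≤ 1.
Coefficient equations give f(k) = k/2.
Certificate R = B(k−1)f/C = k*(k + 3)/2 gives s_k = 3*k/(2*(k + 2)).
s_(k+1) − s_k = 3/(k**2 + 5*k + 6) = t_k.
Evaluate: s_(n+1) = 3*(n + 1)/(2*(n + 3)); subtract s_(0) = 0 ⇒ S(n) = 3*(n + 1)/(2*(n + 3)).

S(n) = 3*(n + 1)/(2*(n + 3))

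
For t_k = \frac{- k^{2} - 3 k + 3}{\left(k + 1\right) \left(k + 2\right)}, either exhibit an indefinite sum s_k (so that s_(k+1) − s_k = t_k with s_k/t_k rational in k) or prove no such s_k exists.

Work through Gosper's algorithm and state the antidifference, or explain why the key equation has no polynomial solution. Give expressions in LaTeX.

Ratio r(k) = (k + 1)*(3*k + (k + 1)**2)/((k + 3)*(k**2 + 3*k - 3)).
Normal form (A,B,C) = (k + 1, k + 3, k**2 + 3*k - 3).
Key eq: (k + 1)·f(k+1) = (k + 2)·f(k) + (k**2 + 3*k - 3).
d = 2 from the (1,1,2) case.
Match coefficients ⇒ f(k) = k*(k - 4).
So s_k = (B(k−1)f/C)·t_k = (k*(k - 4)*(k + 2)/(k**2 + 3*k - 3))·t_k = k*(4 - k)/(k + 1).
s_(k+1) − s_k = (-k**2 - 3*k + 3)/(k**2 + 3*k + 2) = t_k.

s_k = \frac{k \left(4 - k\right)}{k + 1}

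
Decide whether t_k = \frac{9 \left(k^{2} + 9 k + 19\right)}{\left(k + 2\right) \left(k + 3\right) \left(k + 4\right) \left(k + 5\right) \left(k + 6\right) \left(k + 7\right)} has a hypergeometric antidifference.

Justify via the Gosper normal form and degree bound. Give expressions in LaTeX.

Compute t_(k+1)/t_k: get (k + 2)*(9*k + (k + 1)**2 + 28)/((k + 8)*(k**2 + 9*k + 19)).
Gosper form: A/B · C(k+1)/C(k) with A=k + 2, B=k + 8, C=k**2 + 9*k + 19.
Key eq: (k + 2)·f(k+1) = (k + 7)·f(k) + (k**2 + 9*k + 19).
Bound: deg f ≤ 5.
Match coefficients ⇒ f(k) = k*(k + 3)*(k + 5)*(k**2 + 12*k + 44)/144.
So s_k = (B(k−1)f/C)·t_k = (k*(k + 3)*(k + 5)*(k + 7)*(k**2 + 12*k + 44)/(144*(k**2 + 9*k + 19)))·t_k = k*(k**2 + 12*k + 44)/(16*(k**3 + 12*k**2 + 44*k + 48)).
s_(k+1) − s_k = 9*(k**2 + 9*k + 19)/(k**6 + 27*k**5 + 295*k**4 + 1665*k**3 + 5104*k**2 + 8028*k + 5040) = t_k.

Yes. s_k = \frac{k \left(k^{2} + 12 k + 44\right)}{16 \left(k^{3} + 12 k^{2} + 44 k + 48\right)}.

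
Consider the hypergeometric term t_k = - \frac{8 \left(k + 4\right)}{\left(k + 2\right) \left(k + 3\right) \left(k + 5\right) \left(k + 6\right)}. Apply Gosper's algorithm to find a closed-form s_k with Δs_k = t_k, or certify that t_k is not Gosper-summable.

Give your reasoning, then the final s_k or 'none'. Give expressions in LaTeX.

s_k = \frac{2 k \left(- k - 7\right)}{5 \left(k^{2} + 7 k + 10\right)}

r(k) = (k + 2)*(k + 5)**2/((k + 4)**2*(k + 7)) after simplifying.
So A=k + 2 and B=k + 7, with C=k**2 + 8*k + 16.
Key eq: (k + 2)·f(k+1) = (k + 6)·f(k) + (k**2 + 8*k + 16).
d = 4 from the (1,1,2) case.
Solve for f: f(k) = k*(k + 3)*(k + 4)*(k + 7)/20 (degree 4 ≤ 4).
Get s_k = R·t_k = 2*k*(-k - 7)/(5*(k**2 + 7*k + 10)) with R(k) = B(k−1)f(k)/C(k) = k*(k + 3)*(k + 6)*(k + 7)/(20*(k + 4)).
Check: Δs_k = 8*(-k - 4)/(k**4 + 16*k**3 + 91*k**2 + 216*k + 180). ✓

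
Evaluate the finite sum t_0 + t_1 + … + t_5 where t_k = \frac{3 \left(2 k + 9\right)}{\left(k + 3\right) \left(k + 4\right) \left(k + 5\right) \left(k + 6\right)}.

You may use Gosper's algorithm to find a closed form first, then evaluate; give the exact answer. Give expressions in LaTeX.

Step 1: r(k) = (k + 3)*(2*k + 11)/((k + 7)*(2*k + 9)).
Normal form (A,B,C) = (k + 3, k + 7, k + 9/2).
Key eq: (k + 3)·f(k+1) = (k + 6)·f(k) + (k + 9/2).
Bound: deg f ≤ 3.
Match coefficients ⇒ f(k) = k*(k + 4)*(k + 8)/30.
Then R = B(k−1)f/C = k*(k + 4)*(k + 6)*(k + 8)/(15*(2*k + 9)), so s_k = R(k)·t_k = k*(k + 8)/(5*(k**2 + 8*k + 15)).
Check: Δs_k = 3*(2*k + 9)/(k**4 + 18*k**3 + 119*k**2 + 342*k + 360). ✓
Evaluate s at k=6 and k=0: 28/165 and 0; difference 28/165.

Σ = 28/165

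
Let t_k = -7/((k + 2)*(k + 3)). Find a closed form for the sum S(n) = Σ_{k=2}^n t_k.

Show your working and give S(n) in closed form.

S(n) = 7*(1 - n)/(4*(n + 3))

Ratio r(k) = (k + 2)/(k + 4).
Normal form (A,B,C) = (k + 2, k + 4, 1).
f must satisfy (k + 2)·f(k+1) − (k + 3)·f(k) = 1.
From deg A=1, deg B=1, deg C=0: d=1.
Coefficient equations give f(k) = k/2.
R(k) = B(k−1)·f(k)/C(k) = k*(k + 3)/2; s_k = R·t_k = -7*k/(2*k + 4).
Verify: -7/(k**2 + 5*k + 6) matches t_k.
Σ_(k=2)^n t_k = s_(n+1) − s_(2) = (7*(-n - 1)/(2*(n + 3))) − (-7/4), i.e. 7*(1 - n)/(4*(n + 3)).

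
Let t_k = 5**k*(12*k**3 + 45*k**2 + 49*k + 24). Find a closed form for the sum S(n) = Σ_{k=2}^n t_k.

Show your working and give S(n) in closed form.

S(n) = 15*5**n*n**3 + 45*5**n*n**2 + 50*5**n*n + 25*5**n - 675

t_(k+1)/t_k = 5*(12*k**3 + 81*k**2 + 175*k + 130)/(12*k**3 + 45*k**2 + 49*k + 24).
Take A(k)=5, B(k)=1, C(k)=k**3 + 15*k**2/4 + 49*k/12 + 2.
f must satisfy (5)·f(k+1) − (1)·f(k) = k**3 + 15*k**2/4 + 49*k/12 + 2.
Degrees (0,0,3) ⇒ d ≤ 3.
Solve for f: f(k) = (3*k**3 + k + 1)/12 (degree 3 ≤ 3).
So s_k = (B(k−1)f/C)·t_k = ((3*k**3 + k + 1)/(12*k**3 + 45*k**2 + 49*k + 24))·t_k = 5**k*(3*k**3 + k + 1).
Check: Δs_k = 5**k*(12*k**3 + 45*k**2 + 49*k + 24). ✓
s_(n+1) = 5**(n + 1)*(3*n**3 + 9*n**2 + 10*n + 5) and s_(2) = 675, so S(n) = 15*5**n*n**3 + 45*5**n*n**2 + 50*5**n*n + 25*5**n - 675.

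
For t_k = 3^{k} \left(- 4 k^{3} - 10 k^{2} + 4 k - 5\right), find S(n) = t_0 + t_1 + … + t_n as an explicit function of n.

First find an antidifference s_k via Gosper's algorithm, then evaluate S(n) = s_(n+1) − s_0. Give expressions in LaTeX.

S(n) = - 6 \cdot 3^{n} n^{3} - 6 \cdot 3^{n} n^{2} + 3 \cdot 3^{n} n - 9 \cdot 3^{n} + 4

Ratio r(k) = 3*(4*k**3 + 22*k**2 + 28*k + 15)/(4*k**3 + 10*k**2 - 4*k + 5).
Gosper form: A/B · C(k+1)/C(k) with A=3, B=1, C=k**3 + 5*k**2/2 - k + 5/4.
Key eq: (3)·f(k+1) = (1)·f(k) + (k**3 + 5*k**2/2 - k + 5/4).
Degrees (0,0,3) ⇒ d ≤ 3.
Coefficient equations give f(k) = (2*k**3 - 4*k**2 + k + 4)/4.
Then R = B(k−1)f/C = (2*k**3 - 4*k**2 + k + 4)/(4*k**3 + 10*k**2 - 4*k + 5), so s_k = R(k)·t_k = 3**k*(-2*k**3 + 4*k**2 - k - 4).
s_(k+1) − s_k = 3**k*(-4*k**3 - 10*k**2 + 4*k - 5) = t_k.
Telescope: S(n) = s_(n+1) − s_(0) = 3**(n + 1)*(-2*n**3 - 2*n**2 + n - 3) − (-4) = -6*3**n*n**3 - 6*3**n*n**2 + 3*3**n*n - 9*3**n + 4.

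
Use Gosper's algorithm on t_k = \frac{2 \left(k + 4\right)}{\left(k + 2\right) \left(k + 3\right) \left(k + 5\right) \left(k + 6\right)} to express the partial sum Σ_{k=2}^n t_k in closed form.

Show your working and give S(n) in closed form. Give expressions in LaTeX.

S(n) = \frac{n^{2} + 9 n - 10}{28 \left(n^{2} + 9 n + 18\right)}

r(k) = (k + 2)*(k + 5)**2/((k + 4)**2*(k + 7)) after simplifying.
Factor: A=k + 2; B=k + 7; C=k**2 + 8*k + 16.
Need (k + 2)·f(k+1) − (k + 6)·f(k) = k**2 + 8*k + 16.
deg f ≤ 4 (via 1,1,2).
Match coefficients ⇒ f(k) = k*(k + 3)*(k + 4)*(k + 7)/20.
Then R = B(k−1)f/C = k*(k + 3)*(k + 6)*(k + 7)/(20*(k + 4)), so s_k = R(k)·t_k = k*(k + 7)/(10*(k**2 + 7*k + 10)).
Δs = 2*(k + 4)/(k**4 + 16*k**3 + 91*k**2 + 216*k + 180), as required.
Σ_(k=2)^n t_k = s_(n+1) − s_(2) = ((n**2 + 9*n + 8)/(10*(n**2 + 9*n + 18))) − (9/140), i.e. (n**2 + 9*n - 10)/(28*(n**2 + 9*n + 18)).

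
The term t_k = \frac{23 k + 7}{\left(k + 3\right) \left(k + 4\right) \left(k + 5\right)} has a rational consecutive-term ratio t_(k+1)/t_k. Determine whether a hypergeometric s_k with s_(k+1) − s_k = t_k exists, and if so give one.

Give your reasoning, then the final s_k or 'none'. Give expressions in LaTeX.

s_k = \frac{k \left(19 k - 5\right)}{6 \left(k + 3\right) \left(k + 4\right)}

The ratio is (k + 3)*(23*k + 30)/((k + 6)*(23*k + 7)).
Factor: A=k + 3; B=k + 6; C=k + 7/23.
Key eq: (k + 3)·f(k+1) = (k + 5)·f(k) + (k + 7/23).
deg f ≤ 2 (via 1,1,1).
Solve for f: f(k) = k*(19*k - 5)/138 (degree 2 ≤ 2).
Certificate R = B(k−1)f/C = k*(k + 5)*(19*k - 5)/(6*(23*k + 7)) gives s_k = k*(19*k - 5)/(6*(k + 3)*(k + 4)).
s_(k+1) − s_k = (23*k + 7)/(k**3 + 12*k**2 + 47*k + 60) = t_k.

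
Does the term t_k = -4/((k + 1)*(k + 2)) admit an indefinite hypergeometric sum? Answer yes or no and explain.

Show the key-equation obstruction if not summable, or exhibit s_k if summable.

Yes. s_k = -4*k/(k + 1).

Compute t_(k+1)/t_k: get (k + 1)/(k + 3).
Normal form (A,B,C) = (k + 1, k + 3, 1).
Key eq: (k + 1)·f(k+1) = (k + 2)·f(k) + (1).
Degrees (1,1,0) ⇒ d ≤ 1.
Coefficient equations give f(k) = k.
Certificate R = B(k−1)f/C = k*(k + 2) gives s_k = -4*k/(k + 1).
s_(k+1) − s_k = -4/(k**2 + 3*k + 2) = t_k.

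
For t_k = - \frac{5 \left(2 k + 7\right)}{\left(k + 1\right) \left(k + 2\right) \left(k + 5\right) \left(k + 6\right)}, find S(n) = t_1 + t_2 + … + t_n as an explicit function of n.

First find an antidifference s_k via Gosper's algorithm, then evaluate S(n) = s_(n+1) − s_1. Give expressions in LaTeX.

r(k) = (k + 1)*(k + 5)*(2*k + 9)/((k + 3)*(k + 7)*(2*k + 7)) after simplifying.
Take A(k)=k + 1, B(k)=k + 7, C(k)=k**3 + 21*k**2/2 + 73*k/2 + 42.
Key eq: (k + 1)·f(k+1) = (k + 6)·f(k) + (k**3 + 21*k**2/2 + 73*k/2 + 42).
d = 5 from the (1,1,3) case.
A polynomial solution: f(k) = k*(k + 2)*(k + 3)*(k + 4)*(k + 6)/10.
Get s_k = R·t_k = k*(-k - 6)/(k**2 + 6*k + 5) with R(k) = B(k−1)f(k)/C(k) = k*(k + 2)*(k + 6)**2/(5*(2*k + 7)).
Δs = 5*(-2*k - 7)/(k**4 + 14*k**3 + 65*k**2 + 112*k + 60), as required.
Σ_(k=1)^n t_k = s_(n+1) − s_(1) = ((-n**2 - 8*n - 7)/(n**2 + 8*n + 12)) − (-7/12), i.e. 5*n*(-n - 8)/(12*(n**2 + 8*n + 12)).

S(n) = \frac{5 n \left(- n - 8\right)}{12 \left(n^{2} + 8 n + 12\right)}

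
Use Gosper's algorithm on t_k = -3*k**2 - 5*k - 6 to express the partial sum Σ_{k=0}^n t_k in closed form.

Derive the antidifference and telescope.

The ratio is (3*k**2 + 11*k + 14)/(3*k**2 + 5*k + 6).
Gosper form: A/B · C(k+1)/C(k) with A=1, B=1, C=k**2 + 5*k/3 + 2.
Need (1)·f(k+1) − (1)·f(k) = k**2 + 5*k/3 + 2.
Degrees (0,0,2) ⇒ d ≤ 3.
A polynomial solution: f(k) = k*(k**2 + k + 4)/3.
Certificate R = B(k−1)f/C = k*(k**2 + k + 4)/(3*k**2 + 5*k + 6) gives s_k = k*(-k**2 - k - 4).
s_(k+1) − s_k = -3*k**2 - 5*k - 6 = t_k.
s_(n+1) = -n**3 - 4*n**2 - 9*n - 6 and s_(0) = 0, so S(n) = -n**3 - 4*n**2 - 9*n - 6.

S(n) = -n**3 - 4*n**2 - 9*n - 6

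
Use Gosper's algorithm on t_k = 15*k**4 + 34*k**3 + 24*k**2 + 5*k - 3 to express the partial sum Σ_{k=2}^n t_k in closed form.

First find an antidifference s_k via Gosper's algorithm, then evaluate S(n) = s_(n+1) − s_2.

S(n) = 3*n**5 + 16*n**4 + 30*n**3 + 23*n**2 + 3*n - 75

Step 1: r(k) = (15*k**4 + 94*k**3 + 216*k**2 + 215*k + 75)/(15*k**4 + 34*k**3 + 24*k**2 + 5*k - 3).
A = 1, B = 1, C = k**4 + 34*k**3/15 + 8*k**2/5 + k/3 - 1/5.
Key eq: (1)·f(k+1) = (1)·f(k) + (k**4 + 34*k**3/15 + 8*k**2/5 + k/3 - 1/5).
From deg A=0, deg B=0, deg C=4: d=5.
Coefficient equations give f(k) = k*(3*k**4 + k**3 - 4*k**2 - k - 2)/15.
Then R = B(k−1)f/C = k*(3*k**4 + k**3 - 4*k**2 - k - 2)/(15*k**4 + 34*k**3 + 24*k**2 + 5*k - 3), so s_k = R(k)·t_k = k*(3*k**4 + k**3 - 4*k**2 - k - 2).
s_(k+1) − s_k = 15*k**4 + 34*k**3 + 24*k**2 + 5*k - 3 = t_k.
Evaluate: s_(n+1) = 3*n**5 + 16*n**4 + 30*n**3 + 23*n**2 + 3*n - 3; subtract s_(2) = 72 ⇒ S(n) = 3*n**5 + 16*n**4 + 30*n**3 + 23*n**2 + 3*n - 75.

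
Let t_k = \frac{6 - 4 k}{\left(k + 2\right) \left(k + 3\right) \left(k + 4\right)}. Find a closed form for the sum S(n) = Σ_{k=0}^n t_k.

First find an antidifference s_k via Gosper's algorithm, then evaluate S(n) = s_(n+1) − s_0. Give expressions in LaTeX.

Compute t_(k+1)/t_k: get (k + 2)*(2*k - 1)/((k + 5)*(2*k - 3)).
Gosper form: A/B · C(k+1)/C(k) with A=k + 2, B=k + 5, C=k - 3/2.
Set up (k + 2)·f(k+1) − (k + 4)·f(k) − (k - 3/2) = 0.
d = 2 from the (1,1,1) case.
A polynomial solution: f(k) = k*(k - 19)/24.
Then R = B(k−1)f/C = k*(k - 19)*(k + 4)/(12*(2*k - 3)), so s_k = R(k)·t_k = -k*(k - 19)/(6*(k + 2)*(k + 3)).
s_(k+1) − s_k = 2*(3 - 2*k)/(k**3 + 9*k**2 + 26*k + 24) = t_k.
s_(n+1) = (-n**2 + 17*n + 18)/(6*(n**2 + 7*n + 12)) and s_(0) = 0, so S(n) = (-n**2 + 17*n + 18)/(6*(n**2 + 7*n + 12)).

S(n) = \frac{- n^{2} + 17 n + 18}{6 \left(n^{2} + 7 n + 12\right)}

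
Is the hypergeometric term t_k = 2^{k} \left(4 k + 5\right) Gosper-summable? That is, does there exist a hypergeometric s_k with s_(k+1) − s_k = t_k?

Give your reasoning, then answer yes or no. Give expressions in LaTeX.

Yes. s_k = 2^{k} \left(4 k - 3\right).

Compute t_(k+1)/t_k: get 2*(4*k + 9)/(4*k + 5).
Normal form (A,B,C) = (2, 1, k + 5/4).
Key eq: (2)·f(k+1) = (1)·f(k) + (k + 5/4).
Degrees (0,0,1) ⇒ d ≤ 1.
Solving with deg f ≤ 1: f(k) = (4*k - 3)/4.
R(k) = B(k−1)·f(k)/C(k) = (4*k - 3)/(4*k + 5); s_k = R·t_k = 2**k*(4*k - 3).
Verify: 2**k*(4*k + 5) matches t_k.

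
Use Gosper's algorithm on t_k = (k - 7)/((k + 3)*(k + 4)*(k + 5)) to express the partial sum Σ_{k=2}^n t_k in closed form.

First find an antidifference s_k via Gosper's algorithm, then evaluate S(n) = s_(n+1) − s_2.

S(n) = (1 - n)/(n**2 + 9*n + 20)

The ratio is (k - 6)*(k + 3)/((k - 7)*(k + 6)).
Gosper form: A/B · C(k+1)/C(k) with A=k + 3, B=k + 6, C=k - 7.
Solve (k + 3)·f(k+1) − (k + 5)·f(k) = k - 7.
d = 2 from the (1,1,1) case.
Solve for f: f(k) = -k*(k + 13)/6 (degree 2 ≤ 2).
Certificate R = B(k−1)f/C = -k*(k + 5)*(k + 13)/(6*(k - 7)) gives s_k = k*(-k - 13)/(6*(k + 3)*(k + 4)).
s_(k+1) − s_k = (k - 7)/(k**3 + 12*k**2 + 47*k + 60) = t_k.
Telescope: S(n) = s_(n+1) − s_(2) = (-n**2 - 15*n - 14)/(6*(n**2 + 9*n + 20)) − (-1/6) = (1 - n)/(n**2 + 9*n + 20).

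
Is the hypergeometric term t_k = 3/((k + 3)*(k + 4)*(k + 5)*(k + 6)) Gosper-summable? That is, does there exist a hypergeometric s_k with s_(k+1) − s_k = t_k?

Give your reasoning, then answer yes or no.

Yes. s_k = k*(k**2 + 12*k + 47)/(60*(k + 3)*(k + 4)*(k + 5)).

The ratio is (k + 3)/(k + 7).
Factor: A=k + 3; B=k + 7; C=1.
Set up (k + 3)·f(k+1) − (k + 6)·f(k) − (1) = 0.
From deg A=1, deg B=1, deg C=0: d=3.
Match coefficients ⇒ f(k) = k*(k**2 + 12*k + 47)/180.
Certificate R = B(k−1)f/C = k*(k + 6)*(k**2 + 12*k + 47)/180 gives s_k = k*(k**2 + 12*k + 47)/(60*(k + 3)*(k + 4)*(k + 5)).
s_(k+1) − s_k = 3/(k**4 + 18*k**3 + 119*k**2 + 342*k + 360) = t_k.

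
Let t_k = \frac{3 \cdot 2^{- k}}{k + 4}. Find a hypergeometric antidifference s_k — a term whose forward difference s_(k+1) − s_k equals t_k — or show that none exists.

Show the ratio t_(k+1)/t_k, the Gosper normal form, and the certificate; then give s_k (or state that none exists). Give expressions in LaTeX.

no hypergeometric antidifference exists

Compute t_(k+1)/t_k: get (k + 4)/(2*(k + 5)).
Normal form (A,B,C) = (k/2 + 2, k + 5, 1).
Need (k/2 + 2)·f(k+1) − (k + 4)·f(k) = 1.
Bound: deg f ≤ -1.
d = -1 < 0 ⇒ no nonzero polynomial f; not summable.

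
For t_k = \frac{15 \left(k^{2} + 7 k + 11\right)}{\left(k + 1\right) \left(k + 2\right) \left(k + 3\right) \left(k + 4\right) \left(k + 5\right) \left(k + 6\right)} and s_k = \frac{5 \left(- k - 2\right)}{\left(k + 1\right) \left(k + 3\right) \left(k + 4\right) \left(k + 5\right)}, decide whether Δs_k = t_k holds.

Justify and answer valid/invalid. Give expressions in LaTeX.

s_(k+1) = 5*(-k - 3)/((k + 2)*(k + 4)*(k + 5)*(k + 6))
s_(k+1) − s_k = 5*(3*k**2 + 13*k + 15)/(k**6 + 21*k**5 + 175*k**4 + 735*k**3 + 1624*k**2 + 1764*k + 720)
(s_(k+1) − s_k) − t_k = 10*(-4*k - 9)/(k**6 + 21*k**5 + 175*k**4 + 735*k**3 + 1624*k**2 + 1764*k + 720)

Invalid: residual \frac{10 \left(- 4 k - 9\right)}{k^{6} + 21 k^{5} + 175 k^{4} + 735 k^{3} + 1624 k^{2} + 1764 k + 720} ≠ 0.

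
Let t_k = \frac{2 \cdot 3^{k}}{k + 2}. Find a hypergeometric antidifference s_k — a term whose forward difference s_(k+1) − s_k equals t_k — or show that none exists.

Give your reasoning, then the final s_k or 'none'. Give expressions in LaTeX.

none — t_k is not Gosper-summable

r(k) = 3*(k + 2)/(k + 3) after simplifying.
Factor: A=3*k + 6; B=k + 3; C=1.
f must satisfy (3*k + 6)·f(k+1) − (k + 2)·f(k) = 1.
From deg A=1, deg B=1, deg C=0: d=-1.
deg f ≤ -1 is impossible — no certificate.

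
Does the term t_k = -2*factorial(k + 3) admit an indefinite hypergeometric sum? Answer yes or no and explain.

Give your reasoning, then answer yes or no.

No — key equation has no polynomial f.

Compute t_(k+1)/t_k: get k + 4.
Normal form (A,B,C) = (k + 4, 1, 1).
Need (k + 4)·f(k+1) − (1)·f(k) = 1.
From deg A=1, deg B=0, deg C=0: d=-1.
Bound -1 < 0, so the key equation has no polynomial solution.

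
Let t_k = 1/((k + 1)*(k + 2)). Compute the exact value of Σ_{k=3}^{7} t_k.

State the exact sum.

r(k) = (k + 1)/(k + 3) after simplifying.
Normal form (A,B,C) = (k + 1, k + 3, 1).
Solve (k + 1)·f(k+1) − (k + 2)·f(k) = 1.
Bound: deg f ≤ 1.
Solving with deg f ≤ 1: f(k) = k.
Certificate R = B(k−1)f/C = k*(k + 2) gives s_k = k/(k + 1).
Verify: 1/(k**2 + 3*k + 2) matches t_k.
Evaluate s at k=8 and k=3: 8/9 and 3/4; difference 5/36.

Σ = 5/36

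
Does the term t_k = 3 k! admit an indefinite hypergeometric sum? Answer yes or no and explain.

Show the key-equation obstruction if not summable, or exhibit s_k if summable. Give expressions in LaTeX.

r(k) = k + 1 after simplifying.
Take A(k)=k + 1, B(k)=1, C(k)=1.
f must satisfy (k + 1)·f(k+1) − (1)·f(k) = 1.
d = -1 from the (1,0,0) case.
d = -1 < 0 ⇒ no nonzero polynomial f; not summable.

No — key equation has no polynomial f.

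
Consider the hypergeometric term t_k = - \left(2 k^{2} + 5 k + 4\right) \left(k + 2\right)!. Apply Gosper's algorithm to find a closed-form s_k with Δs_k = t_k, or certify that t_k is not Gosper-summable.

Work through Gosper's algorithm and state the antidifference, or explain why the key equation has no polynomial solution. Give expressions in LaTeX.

Ratio r(k) = (k + 3)*(5*k + 2*(k + 1)**2 + 9)/(2*k**2 + 5*k + 4).
Factor: A=k + 3; B=1; C=k**2 + 5*k/2 + 2.
Key eq: (k + 3)·f(k+1) = (1)·f(k) + (k**2 + 5*k/2 + 2).
d = 1 from the (1,0,2) case.
Coefficient equations give f(k) = (2*k - 1)/2.
So s_k = (B(k−1)f/C)·t_k = ((2*k - 1)/(2*k**2 + 5*k + 4))·t_k = -(2*k - 1)*factorial(k + 2).
Δs = -(2*k**2 + 5*k + 4)*factorial(k + 2), as required.

s_k = - \left(2 k - 1\right) \left(k + 2\right)!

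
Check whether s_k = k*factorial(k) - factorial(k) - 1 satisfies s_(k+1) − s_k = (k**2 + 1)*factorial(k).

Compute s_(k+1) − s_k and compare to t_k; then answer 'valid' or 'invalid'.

valid (s_(k+1) − s_k reduces to t_k)

s_(k+1) = k**2*factorial(k) + k*factorial(k) - 1
s_(k+1) − s_k = (k**2 + 1)*factorial(k)
(s_(k+1) − s_k) − t_k = 0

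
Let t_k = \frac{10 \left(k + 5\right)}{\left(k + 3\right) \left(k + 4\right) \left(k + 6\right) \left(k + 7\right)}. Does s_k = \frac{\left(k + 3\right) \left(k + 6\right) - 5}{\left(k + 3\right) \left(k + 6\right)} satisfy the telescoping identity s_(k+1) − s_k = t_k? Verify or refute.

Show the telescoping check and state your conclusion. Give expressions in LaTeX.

Valid — Δs_k = t_k.

s_(k+1) = ((k + 4)*(k + 7) - 5)/((k + 4)*(k + 7))
s_(k+1) − s_k = 10*(k + 5)/(k**4 + 20*k**3 + 145*k**2 + 450*k + 504)
(s_(k+1) − s_k) − t_k = 0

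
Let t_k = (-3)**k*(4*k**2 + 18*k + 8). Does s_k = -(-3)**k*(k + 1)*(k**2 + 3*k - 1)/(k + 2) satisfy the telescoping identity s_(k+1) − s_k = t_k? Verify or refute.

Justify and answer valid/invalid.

Invalid: residual (-3)**k*(-4*k**3 - 27*k**2 - 47*k - 15)/(k**2 + 5*k + 6) ≠ 0.

s_(k+1) = 3*(-3)**k*(k + 2)*(3*k + (k + 1)**2 + 2)/(k + 3)
s_(k+1) − s_k = (-3)**k*(4*k**4 + 34*k**3 + 95*k**2 + 101*k + 33)/(k**2 + 5*k + 6)
(s_(k+1) − s_k) − t_k = (-3)**k*(-4*k**3 - 27*k**2 - 47*k - 15)/(k**2 + 5*k + 6)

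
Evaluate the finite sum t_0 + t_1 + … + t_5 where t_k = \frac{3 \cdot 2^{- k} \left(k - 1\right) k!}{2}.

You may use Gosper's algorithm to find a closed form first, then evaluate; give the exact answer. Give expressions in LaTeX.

r(k) = k*(k + 1)/(2*(k - 1)) after simplifying.
So A=k/2 + 1/2 and B=1, with C=k - 1.
Key eq: (k/2 + 1/2)·f(k+1) = (1)·f(k) + (k - 1).
Bound: deg f ≤ 0.
Match coefficients ⇒ f(k) = 2.
R(k) = B(k−1)·f(k)/C(k) = 2/(k - 1); s_k = R·t_k = 3*factorial(k)/2**k.
Check: Δs_k = 3*(k - 1)*factorial(k)/(2*2**k). ✓
Sum = s_(6) − s_(0); s_(6) = 135/4, s_(0) = 3 ⇒ 123/4.

Σ = 123/4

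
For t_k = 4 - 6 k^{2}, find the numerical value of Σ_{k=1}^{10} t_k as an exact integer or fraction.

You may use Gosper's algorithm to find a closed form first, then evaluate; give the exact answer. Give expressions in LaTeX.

Compute t_(k+1)/t_k: get (3*(k + 1)**2 - 2)/(3*k**2 - 2).
So A=1 and B=1, with C=k**2 - 2/3.
Set up (1)·f(k+1) − (1)·f(k) − (k**2 - 2/3) = 0.
deg f ≤ 3 (via 0,0,2).
Match coefficients ⇒ f(k) = k*(2*k**2 - 3*k - 3)/6.
R(k) = B(k−1)·f(k)/C(k) = k*(2*k**2 - 3*k - 3)/(2*(3*k**2 - 2)); s_k = R·t_k = k*(-2*k**2 + 3*k + 3).
Check: Δs_k = 4 - 6*k**2. ✓
Evaluate s at k=11 and k=1: -2266 and 4; difference -2270.

Σ = -2270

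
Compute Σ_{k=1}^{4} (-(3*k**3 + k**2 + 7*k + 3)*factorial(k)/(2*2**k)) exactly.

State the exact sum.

r(k) = (k + 1)*(7*k + 3*(k + 1)**3 + (k + 1)**2 + 10)/(2*(3*k**3 + k**2 + 7*k + 3)) after simplifying.
Factor: A=k/2 + 1/2; B=1; C=k**3 + k**2/3 + 7*k/3 + 1.
f must satisfy (k/2 + 1/2)·f(k+1) − (1)·f(k) = k**3 + k**2/3 + 7*k/3 + 1.
Degrees (1,0,3) ⇒ d ≤ 2.
Match coefficients ⇒ f(k) = 2*(3*k**2 - 2*k - 2)/3.
Get s_k = R·t_k = (-3*k**2 + 2*k + 2)*factorial(k)/2**k with R(k) = B(k−1)f(k)/C(k) = 2*(3*k**2 - 2*k - 2)/(3*k**3 + k**2 + 7*k + 3).
Check: Δs_k = -(3*k**3 + k**2 + 7*k + 3)*factorial(k)/(2*2**k). ✓
Evaluate s at k=5 and k=1: -945/4 and 1/2; difference -947/4.

Σ = -947/4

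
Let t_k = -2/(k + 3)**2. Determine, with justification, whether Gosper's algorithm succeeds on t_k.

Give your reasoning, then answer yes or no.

t_(k+1)/t_k = (k + 3)**2/(k + 4)**2.
A = k**2 + 6*k + 9, B = k**2 + 8*k + 16, C = 1.
Solve (k**2 + 6*k + 9)·f(k+1) − (k**2 + 6*k + 9)·f(k) = 1.
From deg A=2, deg B=2, deg C=0: d=0.
f = c0 ⇒ A·f(k+1) − B(k−1)·f(k) − C = -1. The system {-1 = 0} is inconsistent; no antidifference.

No. Not Gosper-summable.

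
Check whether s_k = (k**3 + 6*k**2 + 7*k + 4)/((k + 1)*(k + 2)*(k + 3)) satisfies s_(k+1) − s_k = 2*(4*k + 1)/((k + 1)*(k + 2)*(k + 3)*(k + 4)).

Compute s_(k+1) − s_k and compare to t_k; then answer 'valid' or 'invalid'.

s_(k+1) = (7*k + (k + 1)**3 + 6*(k + 1)**2 + 11)/((k + 2)*(k + 3)*(k + 4))
s_(k+1) − s_k = 2*(4*k + 1)/(k**4 + 10*k**3 + 35*k**2 + 50*k + 24)
(s_(k+1) − s_k) − t_k = 0

Valid: the claim telescopes to t_k.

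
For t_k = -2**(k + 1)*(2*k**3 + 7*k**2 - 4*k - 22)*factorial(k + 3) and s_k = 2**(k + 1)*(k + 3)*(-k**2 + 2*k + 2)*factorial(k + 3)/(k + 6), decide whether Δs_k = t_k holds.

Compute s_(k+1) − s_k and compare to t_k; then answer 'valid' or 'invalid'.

s_(k+1) = -2**(k + 2)*(k + 4)*(k**2 - 3)*factorial(k + 4)/(k + 7)
s_(k+1) − s_k = -2**(k + 1)*(2*k**5 + 27*k**4 + 114*k**3 + 109*k**2 - 322*k - 534)*factorial(k + 3)/((k + 6)*(k + 7))
(s_(k+1) − s_k) − t_k = 6*2**k*(2*k**4 + 19*k**3 + 37*k**2 - 44*k - 130)*factorial(k + 3)/((k + 6)*(k + 7))

Invalid: residual 6*2**k*(2*k**4 + 19*k**3 + 37*k**2 - 44*k - 130)*factorial(k + 3)/((k + 6)*(k + 7)) ≠ 0.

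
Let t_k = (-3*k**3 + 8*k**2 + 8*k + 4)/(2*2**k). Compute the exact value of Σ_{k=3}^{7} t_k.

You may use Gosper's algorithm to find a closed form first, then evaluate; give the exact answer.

Σ = -1637/256

t_(k+1)/t_k = (3*k**3 + k**2 - 15*k - 17)/(2*(3*k**3 - 8*k**2 - 8*k - 4)).
Gosper form: A/B · C(k+1)/C(k) with A=1/2, B=1, C=k**3 - 8*k**2/3 - 8*k/3 - 4/3.
Need (1/2)·f(k+1) − (1)·f(k) = k**3 - 8*k**2/3 - 8*k/3 - 4/3.
From deg A=0, deg B=0, deg C=3: d=3.
Solving with deg f ≤ 3: f(k) = -2*(3*k**3 + k**2 + 3*k + 3)/3.
So s_k = (B(k−1)f/C)·t_k = (-2*(3*k**3 + k**2 + 3*k + 3)/(3*k**3 - 8*k**2 - 8*k - 4))·t_k = (3*k**3 + k**2 + 3*k + 3)/2**k.
Check: Δs_k = (-3*k**3 + 8*k**2 + 8*k + 4)/(2*2**k). ✓
Evaluate s at k=8 and k=3: 1627/256 and 51/4; difference -1637/256.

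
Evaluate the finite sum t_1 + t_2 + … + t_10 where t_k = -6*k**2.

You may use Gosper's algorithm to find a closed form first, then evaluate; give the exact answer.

Ratio r(k) = (k + 1)**2/k**2.
Gosper form: A/B · C(k+1)/C(k) with A=1, B=1, C=k**2.
f must satisfy (1)·f(k+1) − (1)·f(k) = k**2.
Bound: deg f ≤ 3.
Solving with deg f ≤ 3: f(k) = k*(k - 1)*(2*k - 1)/6.
R(k) = B(k−1)·f(k)/C(k) = (k - 1)*(2*k - 1)/(6*k); s_k = R·t_k = k*(-2*k**2 + 3*k - 1).
Δs = -6*k**2, as required.
Telescoping: Σ = s_(11) − s_(1) = -2310 − (0) = -2310.

Σ = -2310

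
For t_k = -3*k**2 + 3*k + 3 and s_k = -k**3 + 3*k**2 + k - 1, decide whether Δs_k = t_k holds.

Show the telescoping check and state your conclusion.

Valid — Δs_k = t_k.

s_(k+1) = -k**3 + 4*k + 2
s_(k+1) − s_k = -3*k**2 + 3*k + 3
(s_(k+1) − s_k) − t_k = 0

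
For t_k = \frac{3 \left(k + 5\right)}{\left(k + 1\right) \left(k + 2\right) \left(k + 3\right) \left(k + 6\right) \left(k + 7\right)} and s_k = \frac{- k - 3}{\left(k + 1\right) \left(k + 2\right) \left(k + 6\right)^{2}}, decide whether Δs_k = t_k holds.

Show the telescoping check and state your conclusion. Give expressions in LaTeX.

Invalid: residual \frac{3 \left(- 4 k^{2} - 43 k - 111\right)}{k^{7} + 32 k^{6} + 420 k^{5} + 2902 k^{4} + 11255 k^{3} + 24114 k^{2} + 25956 k + 10584} ≠ 0.

s_(k+1) = (-k - 4)/((k + 2)*(k + 3)*(k + 7)**2)
s_(k+1) − s_k = (-(k + 1)*(k + 4)*(k + 6)**2 + (k + 3)**2*(k + 7)**2)/((k + 1)*(k + 2)*(k + 3)*(k + 6)**2*(k + 7)**2)
(s_(k+1) − s_k) − t_k = 3*(-4*k**2 - 43*k - 111)/(k**7 + 32*k**6 + 420*k**5 + 2902*k**4 + 11255*k**3 + 24114*k**2 + 25956*k + 10584)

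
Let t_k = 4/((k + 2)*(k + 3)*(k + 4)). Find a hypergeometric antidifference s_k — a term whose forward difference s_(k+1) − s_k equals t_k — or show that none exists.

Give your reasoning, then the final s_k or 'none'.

Compute t_(k+1)/t_k: get (k + 2)/(k + 5).
Normal form (A,B,C) = (k + 2, k + 5, 1).
Set up (k + 2)·f(k+1) − (k + 4)·f(k) − (1) = 0.
Bound: deg f ≤ 2.
Coefficient equations give f(k) = k*(k + 5)/12.
Then R = B(k−1)f/C = k*(k + 4)*(k + 5)/12, so s_k = R(k)·t_k = k*(k + 5)/(3*(k + 2)*(k + 3)).
Verify: 4/(k**3 + 9*k**2 + 26*k + 24) matches t_k.

s_k = k*(k + 5)/(3*(k + 2)*(k + 3))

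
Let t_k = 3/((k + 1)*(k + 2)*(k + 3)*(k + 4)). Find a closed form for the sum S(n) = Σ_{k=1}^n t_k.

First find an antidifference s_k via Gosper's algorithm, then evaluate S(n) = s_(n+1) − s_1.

S(n) = n*(n**2 + 9*n + 26)/(24*(n**3 + 9*n**2 + 26*n + 24))

Ratio r(k) = (k + 1)/(k + 5).
Factor: A=k + 1; B=k + 5; C=1.
Key eq: (k + 1)·f(k+1) = (k + 4)·f(k) + (1).
d = 3 from the (1,1,0) case.
Solving with deg f ≤ 3: f(k) = k*(k**2 + 6*k + 11)/18.
Get s_k = R·t_k = k*(k**2 + 6*k + 11)/(6*(k + 1)*(k + 2)*(k + 3)) with R(k) = B(k−1)f(k)/C(k) = k*(k + 4)*(k**2 + 6*k + 11)/18.
Check: Δs_k = 3/(k**4 + 10*k**3 + 35*k**2 + 50*k + 24). ✓
s_(n+1) = (n**3 + 9*n**2 + 26*n + 18)/(6*(n**3 + 9*n**2 + 26*n + 24)) and s_(1) = 1/8, so S(n) = n*(n**2 + 9*n + 26)/(24*(n**3 + 9*n**2 + 26*n + 24)).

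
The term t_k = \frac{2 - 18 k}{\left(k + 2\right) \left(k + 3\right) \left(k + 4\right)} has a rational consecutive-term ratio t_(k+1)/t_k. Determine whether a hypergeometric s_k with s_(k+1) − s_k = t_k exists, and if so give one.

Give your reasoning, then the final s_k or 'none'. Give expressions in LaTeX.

Ratio r(k) = (k + 2)*(9*k + 8)/((k + 5)*(9*k - 1)).
So A=k + 2 and B=k + 5, with C=k - 1/9.
Key eq: (k + 2)·f(k+1) = (k + 4)·f(k) + (k - 1/9).
From deg A=1, deg B=1, deg C=1: d=2.
Solve for f: f(k) = k*(17*k - 23)/108 (degree 2 ≤ 2).
Then R = B(k−1)f/C = k*(k + 4)*(17*k - 23)/(12*(9*k - 1)), so s_k = R(k)·t_k = -k*(17*k - 23)/(6*(k + 2)*(k + 3)).
s_(k+1) − s_k = 2*(1 - 9*k)/(k**3 + 9*k**2 + 26*k + 24) = t_k.

s_k = - \frac{k \left(17 k - 23\right)}{6 \left(k + 2\right) \left(k + 3\right)}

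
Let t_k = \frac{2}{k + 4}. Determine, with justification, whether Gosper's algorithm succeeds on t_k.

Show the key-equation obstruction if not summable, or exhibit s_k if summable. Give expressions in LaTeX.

r(k) = (k + 4)/(k + 5) after simplifying.
Gosper form: A/B · C(k+1)/C(k) with A=k + 4, B=k + 5, C=1.
Key eq: (k + 4)·f(k+1) = (k + 4)·f(k) + (1).
Degrees (1,1,0) ⇒ d ≤ 0.
Generic f = c0 gives residual -1; -1 = 0 cannot hold, so t_k is not Gosper-summable.

No — t_k has no hypergeometric antidifference.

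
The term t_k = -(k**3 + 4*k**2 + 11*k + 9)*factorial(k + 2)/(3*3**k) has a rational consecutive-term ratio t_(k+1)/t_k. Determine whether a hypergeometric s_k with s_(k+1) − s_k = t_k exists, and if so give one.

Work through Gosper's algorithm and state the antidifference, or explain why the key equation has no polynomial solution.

r(k) = (k**4 + 10*k**3 + 43*k**2 + 91*k + 75)/(3*(k**3 + 4*k**2 + 11*k + 9)) after simplifying.
Factor: A=k/3 + 1; B=1; C=k**3 + 4*k**2 + 11*k + 9.
Key eq: (k/3 + 1)·f(k+1) = (1)·f(k) + (k**3 + 4*k**2 + 11*k + 9).
Bound: deg f ≤ 2.
Solve for f: f(k) = 3*(k**2 + 2*k + 2) (degree 2 ≤ 2).
So s_k = (B(k−1)f/C)·t_k = (3*(k**2 + 2*k + 2)/(k**3 + 4*k**2 + 11*k + 9))·t_k = -(k**2 + 2*k + 2)*factorial(k + 2)/3**k.
Δs = -(k**3 + 4*k**2 + 11*k + 9)*factorial(k + 2)/(3*3**k), as required.

s_k = -(k**2 + 2*k + 2)*factorial(k + 2)/3**k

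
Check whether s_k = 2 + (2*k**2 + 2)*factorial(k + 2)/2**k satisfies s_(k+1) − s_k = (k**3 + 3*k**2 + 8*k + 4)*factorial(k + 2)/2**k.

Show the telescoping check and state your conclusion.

valid (s_(k+1) − s_k reduces to t_k)

s_(k+1) = 2**(-k - 1)*(2*(k + 1)**2 + 2)*factorial(k + 3) + 2
s_(k+1) − s_k = (k**3 + 3*k**2 + 8*k + 4)*factorial(k + 2)/2**k
(s_(k+1) − s_k) − t_k = 0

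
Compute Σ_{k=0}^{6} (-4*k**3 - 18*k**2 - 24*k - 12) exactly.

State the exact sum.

Σ = -3990

t_(k+1)/t_k = (2*k**3 + 15*k**2 + 36*k + 29)/(2*k**3 + 9*k**2 + 12*k + 6).
Normal form (A,B,C) = (1, 1, k**3 + 9*k**2/2 + 6*k + 3).
Set up (1)·f(k+1) − (1)·f(k) − (k**3 + 9*k**2/2 + 6*k + 3) = 0.
Bound: deg f ≤ 4.
Solving with deg f ≤ 4: f(k) = k*(k + 3)*(k**2 + k + 1)/4.
Certificate R = B(k−1)f/C = k*(k + 3)*(k**2 + k + 1)/(2*(2*k**3 + 9*k**2 + 12*k + 6)) gives s_k = k*(-k**3 - 4*k**2 - 4*k - 3).
s_(k+1) − s_k = -4*k**3 - 18*k**2 - 24*k - 12 = t_k.
Telescoping: Σ = s_(7) − s_(0) = -3990 − (0) = -3990.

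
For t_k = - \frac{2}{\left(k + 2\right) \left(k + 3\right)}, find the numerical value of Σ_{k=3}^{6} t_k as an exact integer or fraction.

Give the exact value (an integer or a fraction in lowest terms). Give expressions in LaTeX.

Σ = -8/45

The ratio is (k + 2)/(k + 4).
So A=k + 2 and B=k + 4, with C=1.
f must satisfy (k + 2)·f(k+1) − (k + 3)·f(k) = 1.
From deg A=1, deg B=1, deg C=0: d=1.
A polynomial solution: f(k) = k/2.
Get s_k = R·t_k = -k/(k + 2) with R(k) = B(k−1)f(k)/C(k) = k*(k + 3)/2.
Δs = -2/(k**2 + 5*k + 6), as required.
Evaluate s at k=7 and k=3: -7/9 and -3/5; difference -8/45.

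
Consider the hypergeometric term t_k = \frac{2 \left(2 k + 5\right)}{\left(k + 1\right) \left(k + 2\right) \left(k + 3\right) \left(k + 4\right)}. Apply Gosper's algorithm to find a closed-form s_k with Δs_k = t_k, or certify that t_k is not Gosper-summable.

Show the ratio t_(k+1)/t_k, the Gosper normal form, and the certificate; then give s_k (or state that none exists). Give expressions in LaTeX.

The ratio is (k + 1)*(2*k + 7)/((k + 5)*(2*k + 5)).
So A=k + 1 and B=k + 5, with C=k + 5/2.
Need (k + 1)·f(k+1) − (k + 4)·f(k) = k + 5/2.
d = 3 from the (1,1,1) case.
Solve for f: f(k) = k*(k + 2)*(k + 4)/6 (degree 3 ≤ 3).
Get s_k = R·t_k = 2*k*(k + 4)/(3*(k**2 + 4*k + 3)) with R(k) = B(k−1)f(k)/C(k) = k*(k + 2)*(k + 4)**2/(3*(2*k + 5)).
Check: Δs_k = 2*(2*k + 5)/(k**4 + 10*k**3 + 35*k**2 + 50*k + 24). ✓

s_k = \frac{2 k \left(k + 4\right)}{3 \left(k^{2} + 4 k + 3\right)}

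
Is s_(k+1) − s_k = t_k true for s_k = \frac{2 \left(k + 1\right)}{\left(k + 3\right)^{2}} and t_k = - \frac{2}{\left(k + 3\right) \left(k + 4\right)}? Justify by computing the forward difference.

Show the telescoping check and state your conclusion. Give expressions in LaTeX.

s_(k+1) = 2*(k + 2)/(k + 4)**2
s_(k+1) − s_k = 2*(-k**2 - 3*k + 2)/(k**4 + 14*k**3 + 73*k**2 + 168*k + 144)
(s_(k+1) − s_k) − t_k = 4*(2*k + 7)/(k**4 + 14*k**3 + 73*k**2 + 168*k + 144)

Invalid: residual \frac{4 \left(2 k + 7\right)}{k^{4} + 14 k^{3} + 73 k^{2} + 168 k + 144} ≠ 0.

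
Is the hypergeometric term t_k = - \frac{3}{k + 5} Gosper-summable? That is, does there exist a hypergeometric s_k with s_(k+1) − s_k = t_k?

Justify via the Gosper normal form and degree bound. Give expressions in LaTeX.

Step 1: r(k) = (k + 5)/(k + 6).
So A=k + 5 and B=k + 6, with C=1.
Solve (k + 5)·f(k+1) − (k + 5)·f(k) = 1.
Degrees (1,1,0) ⇒ d ≤ 0.
f = c0 ⇒ A·f(k+1) − B(k−1)·f(k) − C = -1. The system {-1 = 0} is inconsistent; no antidifference.

No; the coefficient equations for f are inconsistent.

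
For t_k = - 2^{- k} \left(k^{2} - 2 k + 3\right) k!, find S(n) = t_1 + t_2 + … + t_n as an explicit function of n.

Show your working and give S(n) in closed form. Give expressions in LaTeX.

Ratio r(k) = (k**3 + k**2 + 2*k + 2)/(2*(k**2 - 2*k + 3)).
Take A(k)=k/2 + 1/2, B(k)=1, C(k)=k**2 - 2*k + 3.
Solve (k/2 + 1/2)·f(k+1) − (1)·f(k) = k**2 - 2*k + 3.
Degrees (1,0,2) ⇒ d ≤ 1.
Solve for f: f(k) = 2*(k - 2) (degree 1 ≤ 1).
Get s_k = R·t_k = -2**(1 - k)*(k - 2)*factorial(k) with R(k) = B(k−1)f(k)/C(k) = 2*(k - 2)/(k**2 - 2*k + 3).
s_(k+1) − s_k = -(k**2 - 2*k + 3)*factorial(k)/2**k = t_k.
Telescope: S(n) = s_(n+1) − s_(1) = -(n - 1)*factorial(n + 1)/2**n − (1) = (-2**n - n**2*factorial(n) + factorial(n))/2**n.

S(n) = 2^{- n} \left(- 2^{n} - n^{2} n! + n!\right)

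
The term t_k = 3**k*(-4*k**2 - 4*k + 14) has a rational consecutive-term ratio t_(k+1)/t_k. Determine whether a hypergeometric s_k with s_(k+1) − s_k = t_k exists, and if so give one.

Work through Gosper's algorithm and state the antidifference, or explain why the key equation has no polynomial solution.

Step 1: r(k) = 3*(2*k**2 + 6*k - 3)/(2*k**2 + 2*k - 7).
Take A(k)=3, B(k)=1, C(k)=k**2 + k - 7/2.
f must satisfy (3)·f(k+1) − (1)·f(k) = k**2 + k - 7/2.
From deg A=0, deg B=0, deg C=2: d=2.
Match coefficients ⇒ f(k) = (k**2 - 2*k - 2)/2.
Then R = B(k−1)f/C = (k**2 - 2*k - 2)/(2*k**2 + 2*k - 7), so s_k = R(k)·t_k = 2*3**k*(-k**2 + 2*k + 2).
Verify: 3**k*(-4*k**2 - 4*k + 14) matches t_k.

s_k = 2*3**k*(-k**2 + 2*k + 2)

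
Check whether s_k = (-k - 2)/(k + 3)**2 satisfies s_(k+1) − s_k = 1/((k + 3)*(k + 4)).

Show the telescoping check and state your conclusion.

Invalid: residual (-2*k - 7)/(k**4 + 14*k**3 + 73*k**2 + 168*k + 144) ≠ 0.

s_(k+1) = (-k - 3)/(k + 4)**2
s_(k+1) − s_k = ((k + 2)*(k + 4)**2 - (k + 3)**3)/((k + 3)**2*(k + 4)**2)
(s_(k+1) − s_k) − t_k = (-2*k - 7)/(k**4 + 14*k**3 + 73*k**2 + 168*k + 144)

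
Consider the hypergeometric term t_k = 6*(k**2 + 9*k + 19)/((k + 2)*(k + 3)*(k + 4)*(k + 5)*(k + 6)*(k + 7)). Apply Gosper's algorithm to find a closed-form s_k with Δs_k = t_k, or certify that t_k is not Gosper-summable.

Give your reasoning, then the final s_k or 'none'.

Compute t_(k+1)/t_k: get (k + 2)*(9*k + (k + 1)**2 + 28)/((k + 8)*(k**2 + 9*k + 19)).
So A=k + 2 and B=k + 8, with C=k**2 + 9*k + 19.
Key eq: (k + 2)·f(k+1) = (k + 7)·f(k) + (k**2 + 9*k + 19).
Bound: deg f ≤ 5.
Solving with deg f ≤ 5: f(k) = k*(k + 3)*(k + 5)*(k**2 + 12*k + 44)/144.
Get s_k = R·t_k = k*(k**2 + 12*k + 44)/(24*(k**3 + 12*k**2 + 44*k + 48)) with R(k) = B(k−1)f(k)/C(k) = k*(k + 3)*(k + 5)*(k + 7)*(k**2 + 12*k + 44)/(144*(k**2 + 9*k + 19)).
Verify: 6*(k**2 + 9*k + 19)/(k**6 + 27*k**5 + 295*k**4 + 1665*k**3 + 5104*k**2 + 8028*k + 5040) matches t_k.

s_k = k*(k**2 + 12*k + 44)/(24*(k**3 + 12*k**2 + 44*k + 48))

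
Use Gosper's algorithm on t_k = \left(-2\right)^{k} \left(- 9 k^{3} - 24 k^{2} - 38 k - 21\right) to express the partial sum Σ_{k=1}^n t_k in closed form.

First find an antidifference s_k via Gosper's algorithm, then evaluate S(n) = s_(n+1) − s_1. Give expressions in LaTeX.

S(n) = - 6 \left(-2\right)^{n} n^{3} - 22 \left(-2\right)^{n} n^{2} - 34 \left(-2\right)^{n} n - 20 \left(-2\right)^{n} + 20

t_(k+1)/t_k = 2*(-9*k**3 - 51*k**2 - 113*k - 92)/(9*k**3 + 24*k**2 + 38*k + 21).
Factor: A=-2; B=1; C=k**3 + 8*k**2/3 + 38*k/9 + 7/3.
Solve (-2)·f(k+1) − (1)·f(k) = k**3 + 8*k**2/3 + 38*k/9 + 7/3.
d = 3 from the (0,0,3) case.
Solving with deg f ≤ 3: f(k) = -(3*k**3 + 2*k**2 + 4*k + 1)/9.
Then R = B(k−1)f/C = -(3*k**3 + 2*k**2 + 4*k + 1)/(9*k**3 + 24*k**2 + 38*k + 21), so s_k = R(k)·t_k = (-2)**k*(3*k**3 + 2*k**2 + 4*k + 1).
Δs = (-2)**k*(-9*k**3 - 24*k**2 - 38*k - 21), as required.
Σ_(k=1)^n t_k = s_(n+1) − s_(1) = ((-2)**(n + 1)*(3*n**3 + 11*n**2 + 17*n + 10)) − (-20), i.e. -6*(-2)**n*n**3 - 22*(-2)**n*n**2 - 34*(-2)**n*n - 20*(-2)**n + 20.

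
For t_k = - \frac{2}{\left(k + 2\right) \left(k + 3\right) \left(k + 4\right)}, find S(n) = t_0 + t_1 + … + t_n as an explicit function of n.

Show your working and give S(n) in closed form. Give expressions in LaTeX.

S(n) = \frac{- n^{2} - 7 n - 6}{6 \left(n^{2} + 7 n + 12\right)}

Step 1: r(k) = (k + 2)/(k + 5).
Normal form (A,B,C) = (k + 2, k + 5, 1).
f must satisfy (k + 2)·f(k+1) − (k + 4)·f(k) = 1.
From deg A=1, deg B=1, deg C=0: d=2.
Coefficient equations give f(k) = k*(k + 5)/12.
R(k) = B(k−1)·f(k)/C(k) = k*(k + 4)*(k + 5)/12; s_k = R·t_k = k*(-k - 5)/(6*(k + 2)*(k + 3)).
Verify: -2/(k**3 + 9*k**2 + 26*k + 24) matches t_k.
s_(n+1) = (-n**2 - 7*n - 6)/(6*(n**2 + 7*n + 12)) and s_(0) = 0, so S(n) = (-n**2 - 7*n - 6)/(6*(n**2 + 7*n + 12)).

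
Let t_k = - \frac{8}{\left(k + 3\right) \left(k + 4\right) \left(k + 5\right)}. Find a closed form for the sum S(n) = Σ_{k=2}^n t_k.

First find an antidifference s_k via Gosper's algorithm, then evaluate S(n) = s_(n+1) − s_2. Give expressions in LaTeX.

S(n) = \frac{2 \left(- n^{2} - 9 n + 10\right)}{15 \left(n^{2} + 9 n + 20\right)}

Ratio r(k) = (k + 3)/(k + 6).
Normal form (A,B,C) = (k + 3, k + 6, 1).
Set up (k + 3)·f(k+1) − (k + 5)·f(k) − (1) = 0.
deg f ≤ 2 (via 1,1,0).
A polynomial solution: f(k) = k*(k + 7)/24.
R(k) = B(k−1)·f(k)/C(k) = k*(k + 5)*(k + 7)/24; s_k = R·t_k = k*(-k - 7)/(3*(k + 3)*(k + 4)).
s_(k+1) − s_k = -8/(k**3 + 12*k**2 + 47*k + 60) = t_k.
Evaluate: s_(n+1) = (-n**2 - 9*n - 8)/(3*(n**2 + 9*n + 20)); subtract s_(2) = -1/5 ⇒ S(n) = 2*(-n**2 - 9*n + 10)/(15*(n**2 + 9*n + 20)).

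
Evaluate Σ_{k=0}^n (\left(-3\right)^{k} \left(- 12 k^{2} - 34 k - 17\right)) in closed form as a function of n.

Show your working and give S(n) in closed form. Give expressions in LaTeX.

The ratio is 3*(-12*k**2 - 58*k - 63)/(12*k**2 + 34*k + 17).
Gosper form: A/B · C(k+1)/C(k) with A=-3, B=1, C=k**2 + 17*k/6 + 17/12.
Solve (-3)·f(k+1) − (1)·f(k) = k**2 + 17*k/6 + 17/12.
From deg A=0, deg B=0, deg C=2: d=2.
Coefficient equations give f(k) = -(3*k**2 + 4*k - 1)/12.
Certificate R = B(k−1)f/C = -(3*k**2 + 4*k - 1)/(12*k**2 + 34*k + 17) gives s_k = (-3)**k*(3*k**2 + 4*k - 1).
Verify: (-3)**k*(-12*k**2 - 34*k - 17) matches t_k.
s_(n+1) = (-3)**(n + 1)*(3*n**2 + 10*n + 6) and s_(0) = -1, so S(n) = -9*(-3)**n*n**2 - 30*(-3)**n*n - 18*(-3)**n + 1.

S(n) = - 9 \left(-3\right)^{n} n^{2} - 30 \left(-3\right)^{n} n - 18 \left(-3\right)^{n} + 1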